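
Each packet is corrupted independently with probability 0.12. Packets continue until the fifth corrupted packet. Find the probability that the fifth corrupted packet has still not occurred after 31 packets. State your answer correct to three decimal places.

Needing more than 31 packets ⇔ fewer than 5 successes in the first 31. With X ~ Binomial(31, 0.12), P(Y > 31) = P(X ≤ 4).
  k=0: C(31,0)·0.12^0·0.88^31 = 0.01901
  k=1: C(31,1)·0.12^1·0.88^30 = 0.08036
  k=2: C(31,2)·0.12^2·0.88^29 = 0.16437
  k=3: C(31,3)·0.12^3·0.88^28 = 0.21666
  k=4: C(31,4)·0.12^4·0.88^27 = 0.20682
P(X ≤ 4) = 0.68721

0.687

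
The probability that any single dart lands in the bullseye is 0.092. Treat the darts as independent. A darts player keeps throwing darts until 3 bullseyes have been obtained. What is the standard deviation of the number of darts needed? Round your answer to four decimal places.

Y = total darts until the third success; negative binomial with r=3, p=0.092.
SD(Y) = √[r(1−p)/p²] = √(321.833648) = 17.939723

17.9397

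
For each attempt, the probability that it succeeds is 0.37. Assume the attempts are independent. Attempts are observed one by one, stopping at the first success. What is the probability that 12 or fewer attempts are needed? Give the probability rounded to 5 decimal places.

Y = number of attempts to the first success; geometric, p = 0.37.
P(Y ≤ 12) = 1 − (1−p)^12 = 1 − 0.0039092 = 0.9960908

0.99609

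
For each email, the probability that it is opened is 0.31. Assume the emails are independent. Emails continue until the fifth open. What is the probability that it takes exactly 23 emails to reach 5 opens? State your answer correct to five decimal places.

0.02632

Y = trial on which the fifth success occurs; negative binomial, r=5, p=0.31.
P(Y=23) = C(22,4) · p^5 · (1−p)^18
= 7315 · 0.0028629 · 0.0012569 = 0.0263212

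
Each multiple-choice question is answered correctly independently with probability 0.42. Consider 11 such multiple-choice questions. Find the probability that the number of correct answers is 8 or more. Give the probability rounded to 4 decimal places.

0.0399

X ~ Binomial(11, 0.42); P(X ≥ 8) = Σ C(11,k) p^k (1−p)^(11−k) over k:
  k=8: C(11,8)·0.42^8·0.58^3 = 0.031172
  k=9: C(11,9)·0.42^9·0.58^2 = 0.007524
  k=10: C(11,10)·0.42^10·0.58^1 = 0.001090
  k=11: C(11,11)·0.42^11·0.58^0 = 0.000072
Total = 0.039858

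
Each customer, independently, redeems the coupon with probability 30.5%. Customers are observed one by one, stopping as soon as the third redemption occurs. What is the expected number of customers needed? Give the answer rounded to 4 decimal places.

9.8361

Y = total customers until the third success; negative binomial with r=3, p=0.305.
E[Y] = r / p = 3 / 0.305 = 9.836066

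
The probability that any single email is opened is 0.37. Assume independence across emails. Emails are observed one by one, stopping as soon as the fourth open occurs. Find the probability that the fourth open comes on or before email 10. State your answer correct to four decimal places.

0.5400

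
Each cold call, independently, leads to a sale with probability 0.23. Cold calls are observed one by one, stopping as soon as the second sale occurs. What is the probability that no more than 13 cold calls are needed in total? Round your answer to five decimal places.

Finishing within 13 cold calls ⇔ at least 2 successes in the first 13. With X ~ Binomial(13, 0.23), P(Y ≤ 13) = 1 − P(X ≤ 1).
  k=0: C(13,0)·0.23^0·0.77^13 = 0.0334487
  k=1: C(13,1)·0.23^1·0.77^12 = 0.1298853
1 − 0.1633340 = 0.8366660

0.83667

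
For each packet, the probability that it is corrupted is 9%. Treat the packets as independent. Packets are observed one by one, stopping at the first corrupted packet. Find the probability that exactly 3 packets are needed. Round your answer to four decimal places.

0.0745

Geometric (trials to first success), p = 0.09.
P(Y = 3) = (1−p)^2 · p = 0.8281 · 0.09 = 0.074529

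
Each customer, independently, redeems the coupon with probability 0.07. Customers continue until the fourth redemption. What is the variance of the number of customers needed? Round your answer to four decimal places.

759.1837

Y = total customers until the fourth success; negative binomial with r=4, p=0.07.
Var(Y) = r(1−p)/p² = 4·0.93 / 0.07² = 759.183673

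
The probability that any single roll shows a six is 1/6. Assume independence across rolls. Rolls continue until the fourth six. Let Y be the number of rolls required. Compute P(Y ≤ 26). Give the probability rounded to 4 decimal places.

Finishing within 26 rolls ⇔ at least 4 successes in the first 26. With X ~ Binomial(26, 0.166667), P(Y ≤ 26) = 1 − P(X ≤ 3).
  k=0: C(26,0)·0.166667^0·0.833333^26 = 0.008735
  k=1: C(26,1)·0.166667^1·0.833333^25 = 0.045425
  k=2: C(26,2)·0.166667^2·0.833333^24 = 0.113561
  k=3: C(26,3)·0.166667^3·0.833333^23 = 0.181698
1 − 0.349420 = 0.650580

0.6506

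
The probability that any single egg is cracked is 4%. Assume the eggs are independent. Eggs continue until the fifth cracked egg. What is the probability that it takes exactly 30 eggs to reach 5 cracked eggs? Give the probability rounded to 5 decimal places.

0.00088

Y = trial on which the fifth success occurs; negative binomial, r=5, p=0.04.
P(Y=30) = C(29,4) · p^5 · (1−p)^25
= 23751 · 1.024e-07 · 0.3604 = 0.0008765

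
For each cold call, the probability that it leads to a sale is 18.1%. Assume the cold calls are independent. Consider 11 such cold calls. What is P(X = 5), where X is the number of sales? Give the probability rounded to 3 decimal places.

X ~ Binomial(n=11, p=0.181).
P(X=5) = C(11,5) · p^5 · (1−p)^6
= 462 · 0.00019426 · 0.30179 = 0.02709

0.027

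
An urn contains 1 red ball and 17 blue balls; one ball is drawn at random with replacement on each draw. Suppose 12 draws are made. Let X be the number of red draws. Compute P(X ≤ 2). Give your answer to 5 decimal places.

X ~ Binomial(12, 0.055556); P(X ≤ 2) = Σ C(12,k) p^k (1−p)^(12−k) over k:
  k=0: C(12,0)·0.055556^0·0.944444^12 = 0.5036363
  k=1: C(12,1)·0.055556^1·0.944444^11 = 0.3555080
  k=2: C(12,2)·0.055556^2·0.944444^10 = 0.1150173
Total = 0.9741615

0.97416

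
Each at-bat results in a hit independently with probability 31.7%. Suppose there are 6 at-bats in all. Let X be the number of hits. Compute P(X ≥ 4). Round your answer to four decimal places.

X ~ Binomial(6, 0.317); P(X ≥ 4) = Σ C(6,k) p^k (1−p)^(6−k) over k:
  k=4: C(6,4)·0.317^4·0.683^2 = 0.070659
  k=5: C(6,5)·0.317^5·0.683^1 = 0.013118
  k=6: C(6,6)·0.317^6·0.683^0 = 0.001015
Total = 0.084792

0.0848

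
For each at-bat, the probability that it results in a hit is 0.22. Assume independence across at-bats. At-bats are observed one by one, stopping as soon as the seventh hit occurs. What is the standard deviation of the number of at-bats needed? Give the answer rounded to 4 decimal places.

10.6212

Y = total at-bats until the seventh success; negative binomial with r=7, p=0.22.
SD(Y) = √[r(1−p)/p²] = √(112.809917) = 10.621201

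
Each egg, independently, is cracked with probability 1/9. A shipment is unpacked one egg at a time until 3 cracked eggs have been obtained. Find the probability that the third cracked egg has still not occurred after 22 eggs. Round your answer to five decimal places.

0.55142

Needing more than 22 eggs ⇔ fewer than 3 successes in the first 22. With X ~ Binomial(22, 0.111111), P(Y > 22) = P(X ≤ 2).
  k=0: C(22,0)·0.111111^0·0.888889^22 = 0.0749281
  k=1: C(22,1)·0.111111^1·0.888889^21 = 0.2060522
  k=2: C(22,2)·0.111111^2·0.888889^20 = 0.2704435
P(X ≤ 2) = 0.5514237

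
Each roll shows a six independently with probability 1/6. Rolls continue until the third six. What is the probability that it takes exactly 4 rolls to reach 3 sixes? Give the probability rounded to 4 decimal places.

Y = trial on which the third success occurs; negative binomial, r=3, p=0.166667.
P(Y=4) = C(3,2) · p^3 · (1−p)^1
= 3 · 0.0046296 · 0.83333 = 0.011574

0.0116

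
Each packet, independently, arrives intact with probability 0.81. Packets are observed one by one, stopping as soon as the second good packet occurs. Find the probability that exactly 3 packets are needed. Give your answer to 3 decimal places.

Y = trial on which the second success occurs; negative binomial, r=2, p=0.81.
P(Y=3) = C(2,1) · p^2 · (1−p)^1
= 2 · 0.6561 · 0.19 = 0.24932

0.249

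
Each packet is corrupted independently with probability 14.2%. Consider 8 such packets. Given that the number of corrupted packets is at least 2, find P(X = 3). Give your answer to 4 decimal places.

X ~ Binomial(8, 0.142). Want P(X=3 | X≥2) = P(X=3) / P(X≥2).
P(X=3) = C(8,3)·0.142^3·0.858^5 = 0.074557
P(X≥2) = 1 − 0.293696 − 0.388856 = 0.317447
Ratio = 0.074557 / 0.317447 = 0.234865

0.2349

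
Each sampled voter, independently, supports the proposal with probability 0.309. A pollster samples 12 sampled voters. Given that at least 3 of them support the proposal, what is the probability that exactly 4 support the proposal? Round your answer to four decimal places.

X ~ Binomial(12, 0.309). Want P(X=4 | X≥3) = P(X=4) / P(X≥3).
P(X=4) = C(12,4)·0.309^4·0.691^8 = 0.234565
P(X≥3) = 1 − 0.011850 − 0.063591 − 0.156402 = 0.768156
Ratio = 0.234565 / 0.768156 = 0.305361

0.3054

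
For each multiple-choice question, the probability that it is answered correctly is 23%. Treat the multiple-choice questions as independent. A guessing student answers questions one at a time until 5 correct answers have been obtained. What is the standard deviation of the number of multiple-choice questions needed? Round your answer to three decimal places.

8.531

Y = total multiple-choice questions until the fifth success; negative binomial with r=5, p=0.23.
SD(Y) = √[r(1−p)/p²] = √(72.77883) = 8.53105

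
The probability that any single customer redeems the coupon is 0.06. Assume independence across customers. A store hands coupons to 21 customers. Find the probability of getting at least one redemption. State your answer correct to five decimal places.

P(at least one) = 1 − P(none) = 1 − (1 − 0.06)^21
= 1 − 0.2726999 = 0.7273001

0.72730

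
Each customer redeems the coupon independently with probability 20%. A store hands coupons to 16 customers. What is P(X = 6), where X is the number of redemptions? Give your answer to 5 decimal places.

0.05503

X ~ Binomial(n=16, p=0.20).
P(X=6) = C(16,6) · p^6 · (1−p)^10
= 8008 · 6.4e-05 · 0.10737 = 0.0550306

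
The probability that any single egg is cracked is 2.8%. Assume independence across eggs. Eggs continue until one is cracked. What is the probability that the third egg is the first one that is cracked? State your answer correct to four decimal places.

Geometric (trials to first success), p = 0.028.
P(Y = 3) = (1−p)^2 · p = 0.94478 · 0.028 = 0.026454

0.0265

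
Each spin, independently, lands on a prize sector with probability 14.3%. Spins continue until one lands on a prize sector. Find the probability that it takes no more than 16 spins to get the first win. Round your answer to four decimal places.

0.9153

Y = number of spins to the first success; geometric, p = 0.143.
P(Y ≤ 16) = 1 − (1−p)^16 = 1 − 0.084663 = 0.915337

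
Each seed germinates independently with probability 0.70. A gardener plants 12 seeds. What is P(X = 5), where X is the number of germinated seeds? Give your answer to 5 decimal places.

0.02911

X ~ Binomial(n=12, p=0.70).
P(X=5) = C(12,5) · p^5 · (1−p)^7
= 792 · 0.16807 · 0.0002187 = 0.0291115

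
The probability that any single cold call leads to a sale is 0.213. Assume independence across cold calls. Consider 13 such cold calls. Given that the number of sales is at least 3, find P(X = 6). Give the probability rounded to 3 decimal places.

0.055

X ~ Binomial(13, 0.213). Want P(X=6 | X≥3) = P(X=6) / P(X≥3).
P(X=6) = C(13,6)·0.213^6·0.787^7 = 0.02997
P(X≥3) = 1 − 0.04443 − 0.15632 − 0.25385 = 0.54540
Ratio = 0.02997 / 0.54540 = 0.05494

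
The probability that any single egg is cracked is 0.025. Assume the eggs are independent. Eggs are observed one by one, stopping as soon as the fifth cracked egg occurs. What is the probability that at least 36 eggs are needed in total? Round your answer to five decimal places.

Needing more than 35 eggs ⇔ fewer than 5 successes in the first 35. With X ~ Binomial(35, 0.025), P(Y > 35) = P(X ≤ 4).
  k=0: C(35,0)·0.025^0·0.975^35 = 0.4122508
  k=1: C(35,1)·0.025^1·0.975^34 = 0.3699687
  k=2: C(35,2)·0.025^2·0.975^33 = 0.1612684
  k=3: C(35,3)·0.025^3·0.975^32 = 0.0454860
  k=4: C(35,4)·0.025^4·0.975^31 = 0.0093305
P(X ≤ 4) = 0.9983044

0.99830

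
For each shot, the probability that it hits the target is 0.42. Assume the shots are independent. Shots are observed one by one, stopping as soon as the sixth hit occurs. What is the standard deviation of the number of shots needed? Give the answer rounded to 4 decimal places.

Y = total shots until the sixth success; negative binomial with r=6, p=0.42.
SD(Y) = √[r(1−p)/p²] = √(19.727891) = 4.441609

4.4416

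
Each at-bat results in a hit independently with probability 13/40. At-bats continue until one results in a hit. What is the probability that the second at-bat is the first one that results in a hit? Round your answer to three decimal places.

Geometric (trials to first success), p = 0.325.
P(Y = 2) = (1−p)^1 · p = 0.675 · 0.325 = 0.21937

0.219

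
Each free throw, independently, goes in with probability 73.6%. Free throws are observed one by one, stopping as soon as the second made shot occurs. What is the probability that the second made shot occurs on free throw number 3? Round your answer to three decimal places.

0.286

Y = trial on which the second success occurs; negative binomial, r=2, p=0.736.
P(Y=3) = C(2,1) · p^2 · (1−p)^1
= 2 · 0.5417 · 0.264 = 0.28602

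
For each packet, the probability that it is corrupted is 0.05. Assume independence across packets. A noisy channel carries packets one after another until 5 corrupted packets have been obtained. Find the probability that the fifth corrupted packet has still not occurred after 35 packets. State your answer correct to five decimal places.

Needing more than 35 packets ⇔ fewer than 5 successes in the first 35. With X ~ Binomial(35, 0.05), P(Y > 35) = P(X ≤ 4).
  k=0: C(35,0)·0.05^0·0.95^35 = 0.1660834
  k=1: C(35,1)·0.05^1·0.95^34 = 0.3059431
  k=2: C(35,2)·0.05^2·0.95^33 = 0.2737385
  k=3: C(35,3)·0.05^3·0.95^32 = 0.1584802
  k=4: C(35,4)·0.05^4·0.95^31 = 0.0667285
P(X ≤ 4) = 0.9709737

0.97097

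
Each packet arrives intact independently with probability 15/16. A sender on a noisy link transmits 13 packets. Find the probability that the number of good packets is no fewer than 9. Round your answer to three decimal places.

0.999

X ~ Binomial(13, 0.9375); P(X ≥ 9) = Σ C(13,k) p^k (1−p)^(13−k) over k:
  k=9: C(13,9)·0.9375^9·0.0625^4 = 0.00610
  k=10: C(13,10)·0.9375^10·0.0625^3 = 0.03662
  k=11: C(13,11)·0.9375^11·0.0625^2 = 0.14981
  k=12: C(13,12)·0.9375^12·0.0625^1 = 0.37452
  k=13: C(13,13)·0.9375^13·0.0625^0 = 0.43214
Total = 0.99920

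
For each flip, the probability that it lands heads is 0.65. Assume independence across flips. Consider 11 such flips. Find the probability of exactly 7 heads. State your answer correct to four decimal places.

0.2428

X ~ Binomial(n=11, p=0.65).
P(X=7) = C(11,7) · p^7 · (1−p)^4
= 330 · 0.049022 · 0.015006 = 0.242761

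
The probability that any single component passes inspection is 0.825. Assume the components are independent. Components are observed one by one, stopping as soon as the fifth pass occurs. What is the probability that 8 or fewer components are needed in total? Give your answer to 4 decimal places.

0.9638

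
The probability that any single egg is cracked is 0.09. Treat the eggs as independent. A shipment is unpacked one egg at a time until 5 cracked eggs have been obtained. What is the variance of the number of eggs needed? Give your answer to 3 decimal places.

561.728

Y = total eggs until the fifth success; negative binomial with r=5, p=0.09.
Var(Y) = r(1−p)/p² = 5·0.91 / 0.09² = 561.72840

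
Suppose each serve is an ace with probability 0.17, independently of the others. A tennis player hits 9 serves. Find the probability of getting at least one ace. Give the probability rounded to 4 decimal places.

0.8131

P(at least one) = 1 − P(none) = 1 − (1 − 0.17)^9
= 1 − 0.186940 = 0.813060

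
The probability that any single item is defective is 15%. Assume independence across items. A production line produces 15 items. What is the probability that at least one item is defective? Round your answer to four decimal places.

P(at least one) = 1 − P(none) = 1 − (1 − 0.15)^15
= 1 − 0.087354 = 0.912646

0.9126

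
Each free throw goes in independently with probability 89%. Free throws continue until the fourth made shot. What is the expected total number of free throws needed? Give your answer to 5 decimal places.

Y = total free throws until the fourth success; negative binomial with r=4, p=0.89.
E[Y] = r / p = 4 / 0.89 = 4.4943820

4.49438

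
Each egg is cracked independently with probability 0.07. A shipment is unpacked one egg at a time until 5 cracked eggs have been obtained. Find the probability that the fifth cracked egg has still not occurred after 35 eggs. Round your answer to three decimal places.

0.905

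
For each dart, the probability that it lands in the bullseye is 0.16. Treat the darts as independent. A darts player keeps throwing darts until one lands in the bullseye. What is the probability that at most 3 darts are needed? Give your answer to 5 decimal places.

0.40730

Y = number of darts to the first success; geometric, p = 0.16.
P(Y ≤ 3) = 1 − (1−p)^3 = 1 − 0.5927040 = 0.4072960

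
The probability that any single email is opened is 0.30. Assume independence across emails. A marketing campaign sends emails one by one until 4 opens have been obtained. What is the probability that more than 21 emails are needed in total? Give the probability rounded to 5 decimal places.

0.08561

Needing more than 21 emails ⇔ fewer than 4 successes in the first 21. With X ~ Binomial(21, 0.30), P(Y > 21) = P(X ≤ 3).
  k=0: C(21,0)·0.30^0·0.70^21 = 0.0005585
  k=1: C(21,1)·0.30^1·0.70^20 = 0.0050269
  k=2: C(21,2)·0.30^2·0.70^19 = 0.0215439
  k=3: C(21,3)·0.30^3·0.70^18 = 0.0584763
P(X ≤ 3) = 0.0856057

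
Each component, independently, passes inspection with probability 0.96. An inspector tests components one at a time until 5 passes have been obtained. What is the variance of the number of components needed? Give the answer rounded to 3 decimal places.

Y = total components until the fifth success; negative binomial with r=5, p=0.96.
Var(Y) = r(1−p)/p² = 5·0.04 / 0.96² = 0.21701

0.217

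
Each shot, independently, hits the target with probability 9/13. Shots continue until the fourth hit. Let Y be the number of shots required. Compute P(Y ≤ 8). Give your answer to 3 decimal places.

Finishing within 8 shots ⇔ at least 4 successes in the first 8. With X ~ Binomial(8, 0.692308), P(Y ≤ 8) = 1 − P(X ≤ 3).
  k=0: C(8,0)·0.692308^0·0.307692^8 = 0.00008
  k=1: C(8,1)·0.692308^1·0.307692^7 = 0.00145
  k=2: C(8,2)·0.692308^2·0.307692^6 = 0.01139
  k=3: C(8,3)·0.692308^3·0.307692^5 = 0.05125
1 − 0.06416 = 0.93584

0.936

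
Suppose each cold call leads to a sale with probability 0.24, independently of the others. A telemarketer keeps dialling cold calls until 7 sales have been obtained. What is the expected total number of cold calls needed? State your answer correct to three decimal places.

Y = total cold calls until the seventh success; negative binomial with r=7, p=0.24.
E[Y] = r / p = 7 / 0.24 = 29.16667

29.167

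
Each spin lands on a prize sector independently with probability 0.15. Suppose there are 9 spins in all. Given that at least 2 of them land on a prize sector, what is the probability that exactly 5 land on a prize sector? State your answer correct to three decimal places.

X ~ Binomial(9, 0.15). Want P(X=5 | X≥2) = P(X=5) / P(X≥2).
P(X=5) = C(9,5)·0.15^5·0.85^4 = 0.00499
P(X≥2) = 1 − 0.23162 − 0.36786 = 0.40052
Ratio = 0.00499 / 0.40052 = 0.01247

0.012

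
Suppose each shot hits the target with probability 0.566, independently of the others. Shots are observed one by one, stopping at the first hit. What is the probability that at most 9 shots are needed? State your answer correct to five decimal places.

Y = number of shots to the first success; geometric, p = 0.566.
P(Y ≤ 9) = 1 − (1−p)^9 = 1 − 0.0005463 = 0.9994537

0.99945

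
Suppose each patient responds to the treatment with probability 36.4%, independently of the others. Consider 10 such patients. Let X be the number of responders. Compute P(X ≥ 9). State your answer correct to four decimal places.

X ~ Binomial(10, 0.364); P(X ≥ 9) = Σ C(10,k) p^k (1−p)^(10−k) over k:
  k=9: C(10,9)·0.364^9·0.636^1 = 0.000713
  k=10: C(10,10)·0.364^10·0.636^0 = 0.000041
Total = 0.000754

0.0008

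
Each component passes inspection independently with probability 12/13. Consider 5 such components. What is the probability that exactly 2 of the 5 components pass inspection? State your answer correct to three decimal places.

X ~ Binomial(n=5, p=0.923077).
P(X=2) = C(5,2) · p^2 · (1−p)^3
= 10 · 0.85207 · 0.00045517 = 0.00388

0.004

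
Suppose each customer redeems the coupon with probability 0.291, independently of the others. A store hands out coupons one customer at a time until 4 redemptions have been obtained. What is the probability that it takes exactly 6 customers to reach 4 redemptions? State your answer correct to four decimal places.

0.0360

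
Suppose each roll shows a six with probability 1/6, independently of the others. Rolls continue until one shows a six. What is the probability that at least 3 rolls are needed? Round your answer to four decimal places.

0.6944

Y = number of rolls to the first success; geometric, p = 0.166667.
P(Y > 2) = P(first 2 all fail) = (1−p)^2 = 0.694444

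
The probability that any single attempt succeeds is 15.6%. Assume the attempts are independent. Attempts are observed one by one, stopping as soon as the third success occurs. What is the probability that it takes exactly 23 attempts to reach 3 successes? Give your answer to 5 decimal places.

0.02950

Y = trial on which the third success occurs; negative binomial, r=3, p=0.156.
P(Y=23) = C(22,2) · p^3 · (1−p)^20
= 231 · 0.0037964 · 0.033639 = 0.0295009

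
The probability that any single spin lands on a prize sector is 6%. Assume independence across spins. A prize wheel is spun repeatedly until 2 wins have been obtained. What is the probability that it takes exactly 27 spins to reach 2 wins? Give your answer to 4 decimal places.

Y = trial on which the second success occurs; negative binomial, r=2, p=0.06.
P(Y=27) = C(26,1) · p^2 · (1−p)^25
= 26 · 0.0036 · 0.21291 = 0.019928

0.0199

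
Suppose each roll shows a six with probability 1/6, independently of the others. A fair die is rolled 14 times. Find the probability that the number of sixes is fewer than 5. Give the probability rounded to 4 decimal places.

0.9310

X ~ Binomial(14, 0.166667); P(X ≤ 4) = Σ C(14,k) p^k (1−p)^(14−k) over k:
  k=0: C(14,0)·0.166667^0·0.833333^14 = 0.077887
  k=1: C(14,1)·0.166667^1·0.833333^13 = 0.218082
  k=2: C(14,2)·0.166667^2·0.833333^12 = 0.283507
  k=3: C(14,3)·0.166667^3·0.833333^11 = 0.226806
  k=4: C(14,4)·0.166667^4·0.833333^10 = 0.124743
Total = 0.931025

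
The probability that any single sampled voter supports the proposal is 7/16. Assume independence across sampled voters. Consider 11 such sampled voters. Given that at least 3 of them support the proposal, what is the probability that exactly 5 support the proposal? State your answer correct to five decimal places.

0.25397

X ~ Binomial(11, 0.4375). Want P(X=5 | X≥3) = P(X=5) / P(X≥3).
P(X=5) = C(11,5)·0.4375^5·0.5625^6 = 0.2345673
P(X≥3) = 1 − 0.0017838 − 0.0152615 − 0.0593501 = 0.9236046
Ratio = 0.2345673 / 0.9236046 = 0.2539694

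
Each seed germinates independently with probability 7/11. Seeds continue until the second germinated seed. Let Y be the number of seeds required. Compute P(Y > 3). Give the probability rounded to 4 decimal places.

Needing more than 3 seeds ⇔ fewer than 2 successes in the first 3. With X ~ Binomial(3, 0.636364), P(Y > 3) = P(X ≤ 1).
  k=0: C(3,0)·0.636364^0·0.363636^3 = 0.048084
  k=1: C(3,1)·0.636364^1·0.363636^2 = 0.252442
P(X ≤ 1) = 0.300526

0.3005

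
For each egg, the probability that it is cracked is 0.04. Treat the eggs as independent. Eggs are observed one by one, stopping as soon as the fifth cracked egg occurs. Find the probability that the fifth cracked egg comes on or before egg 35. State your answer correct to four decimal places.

Finishing within 35 eggs ⇔ at least 5 successes in the first 35. With X ~ Binomial(35, 0.04), P(Y ≤ 35) = 1 − P(X ≤ 4).
  k=0: C(35,0)·0.04^0·0.96^35 = 0.239603
  k=1: C(35,1)·0.04^1·0.96^34 = 0.349422
  k=2: C(35,2)·0.04^2·0.96^33 = 0.247507
  k=3: C(35,3)·0.04^3·0.96^32 = 0.113441
  k=4: C(35,4)·0.04^4·0.96^31 = 0.037814
1 − 0.987787 = 0.012213

0.0122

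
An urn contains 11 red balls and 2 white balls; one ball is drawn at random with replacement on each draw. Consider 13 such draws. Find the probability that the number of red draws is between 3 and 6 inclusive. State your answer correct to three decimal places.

0.001

X ~ Binomial(13, 0.846154); P(3 ≤ X ≤ 6) = Σ C(13,k) p^k (1−p)^(13−k) over k:
  k=3: C(13,3)·0.846154^3·0.153846^10 = 0.00000
  k=4: C(13,4)·0.846154^4·0.153846^9 = 0.00002
  k=5: C(13,5)·0.846154^5·0.153846^8 = 0.00018
  k=6: C(13,6)·0.846154^6·0.153846^7 = 0.00128
Total = 0.00148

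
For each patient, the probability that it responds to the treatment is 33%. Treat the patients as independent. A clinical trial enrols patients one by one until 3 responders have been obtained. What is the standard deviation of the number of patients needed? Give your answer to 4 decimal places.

4.2962

Y = total patients until the third success; negative binomial with r=3, p=0.33.
SD(Y) = √[r(1−p)/p²] = √(18.457300) = 4.296196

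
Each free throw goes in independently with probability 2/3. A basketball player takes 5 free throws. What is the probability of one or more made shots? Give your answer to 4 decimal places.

P(at least one) = 1 − P(none) = 1 − (1 − 0.666667)^5
= 1 − 0.004115 = 0.995885

0.9959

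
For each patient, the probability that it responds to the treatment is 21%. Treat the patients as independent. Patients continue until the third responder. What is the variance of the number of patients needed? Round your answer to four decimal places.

53.7415

Y = total patients until the third success; negative binomial with r=3, p=0.21.
Var(Y) = r(1−p)/p² = 3·0.79 / 0.21² = 53.741497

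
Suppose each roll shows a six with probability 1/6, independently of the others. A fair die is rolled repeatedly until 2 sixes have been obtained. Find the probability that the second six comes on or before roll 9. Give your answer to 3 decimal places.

Finishing within 9 rolls ⇔ at least 2 successes in the first 9. With X ~ Binomial(9, 0.166667), P(Y ≤ 9) = 1 − P(X ≤ 1).
  k=0: C(9,0)·0.166667^0·0.833333^9 = 0.19381
  k=1: C(9,1)·0.166667^1·0.833333^8 = 0.34885
1 − 0.54266 = 0.45734

0.457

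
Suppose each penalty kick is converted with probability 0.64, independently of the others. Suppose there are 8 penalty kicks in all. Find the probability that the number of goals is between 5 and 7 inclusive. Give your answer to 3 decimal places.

X ~ Binomial(8, 0.64); P(5 ≤ X ≤ 7) = Σ C(8,k) p^k (1−p)^(8−k) over k:
  k=5: C(8,5)·0.64^5·0.36^3 = 0.28054
  k=6: C(8,6)·0.64^6·0.36^2 = 0.24937
  k=7: C(8,7)·0.64^7·0.36^1 = 0.12666
Total = 0.65657

0.657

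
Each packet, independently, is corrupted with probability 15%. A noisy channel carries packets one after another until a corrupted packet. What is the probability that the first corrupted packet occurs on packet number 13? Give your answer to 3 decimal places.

Geometric (trials to first success), p = 0.15.
P(Y = 13) = (1−p)^12 · p = 0.14224 · 0.15 = 0.02134

0.021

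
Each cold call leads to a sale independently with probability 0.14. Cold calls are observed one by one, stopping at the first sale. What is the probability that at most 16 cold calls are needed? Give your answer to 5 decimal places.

Y = number of cold calls to the first success; geometric, p = 0.14.
P(Y ≤ 16) = 1 − (1−p)^16 = 1 − 0.0895314 = 0.9104686

0.91047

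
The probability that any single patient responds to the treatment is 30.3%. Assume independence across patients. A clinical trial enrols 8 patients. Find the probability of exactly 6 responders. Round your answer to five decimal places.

0.01053

X ~ Binomial(n=8, p=0.303).
P(X=6) = C(8,6) · p^6 · (1−p)^2
= 28 · 0.00077385 · 0.48581 = 0.0105264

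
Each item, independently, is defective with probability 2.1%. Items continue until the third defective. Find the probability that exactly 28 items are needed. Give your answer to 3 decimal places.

0.002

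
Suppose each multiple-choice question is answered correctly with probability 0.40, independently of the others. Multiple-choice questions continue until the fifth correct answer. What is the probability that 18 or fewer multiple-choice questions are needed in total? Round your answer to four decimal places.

0.9058

Finishing within 18 multiple-choice questions ⇔ at least 5 successes in the first 18. With X ~ Binomial(18, 0.40), P(Y ≤ 18) = 1 − P(X ≤ 4).
  k=0: C(18,0)·0.40^0·0.60^18 = 0.000102
  k=1: C(18,1)·0.40^1·0.60^17 = 0.001219
  k=2: C(18,2)·0.40^2·0.60^16 = 0.006906
  k=3: C(18,3)·0.40^3·0.60^15 = 0.024555
  k=4: C(18,4)·0.40^4·0.60^14 = 0.061387
1 − 0.094169 = 0.905831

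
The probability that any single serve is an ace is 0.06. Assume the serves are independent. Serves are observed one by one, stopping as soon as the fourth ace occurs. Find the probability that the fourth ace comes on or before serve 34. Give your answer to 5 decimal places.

0.14456

Finishing within 34 serves ⇔ at least 4 successes in the first 34. With X ~ Binomial(34, 0.06), P(Y ≤ 34) = 1 − P(X ≤ 3).
  k=0: C(34,0)·0.06^0·0.94^34 = 0.1219964
  k=1: C(34,1)·0.06^1·0.94^33 = 0.2647581
  k=2: C(34,2)·0.06^2·0.94^32 = 0.2788410
  k=3: C(34,3)·0.06^3·0.94^31 = 0.1898492
1 − 0.8554448 = 0.1445552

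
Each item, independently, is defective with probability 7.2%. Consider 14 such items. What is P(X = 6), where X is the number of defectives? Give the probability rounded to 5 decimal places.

0.00023

X ~ Binomial(n=14, p=0.072).
P(X=6) = C(14,6) · p^6 · (1−p)^8
= 3003 · 1.3931e-07 · 0.55003 = 0.0002301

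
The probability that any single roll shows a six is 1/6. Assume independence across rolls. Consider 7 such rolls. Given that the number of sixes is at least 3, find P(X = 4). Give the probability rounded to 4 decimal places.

X ~ Binomial(7, 0.166667). Want P(X=4 | X≥3) = P(X=4) / P(X≥3).
P(X=4) = C(7,4)·0.166667^4·0.833333^3 = 0.015629
P(X≥3) = 1 − 0.279082 − 0.390714 − 0.234429 = 0.095775
Ratio = 0.015629 / 0.095775 = 0.163179

0.1632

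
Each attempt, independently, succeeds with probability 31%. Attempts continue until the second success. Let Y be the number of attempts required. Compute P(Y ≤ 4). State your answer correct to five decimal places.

0.36598

Finishing within 4 attempts ⇔ at least 2 successes in the first 4. With X ~ Binomial(4, 0.31), P(Y ≤ 4) = 1 − P(X ≤ 1).
  k=0: C(4,0)·0.31^0·0.69^4 = 0.2266712
  k=1: C(4,1)·0.31^1·0.69^3 = 0.4073512
1 − 0.6340224 = 0.3659776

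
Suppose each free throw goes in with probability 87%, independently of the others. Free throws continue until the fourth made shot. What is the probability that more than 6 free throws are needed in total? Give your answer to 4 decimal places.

Needing more than 6 free throws ⇔ fewer than 4 successes in the first 6. With X ~ Binomial(6, 0.87), P(Y > 6) = P(X ≤ 3).
  k=0: C(6,0)·0.87^0·0.13^6 = 0.000005
  k=1: C(6,1)·0.87^1·0.13^5 = 0.000194
  k=2: C(6,2)·0.87^2·0.13^4 = 0.003243
  k=3: C(6,3)·0.87^3·0.13^3 = 0.028935
P(X ≤ 3) = 0.032376

0.0324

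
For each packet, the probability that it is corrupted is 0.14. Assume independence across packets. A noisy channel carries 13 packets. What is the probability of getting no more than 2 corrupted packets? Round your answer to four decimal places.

0.7296

X ~ Binomial(13, 0.14); P(X ≤ 2) = Σ C(13,k) p^k (1−p)^(13−k) over k:
  k=0: C(13,0)·0.14^0·0.86^13 = 0.140760
  k=1: C(13,1)·0.14^1·0.86^12 = 0.297888
  k=2: C(13,2)·0.14^2·0.86^11 = 0.290960
Total = 0.729608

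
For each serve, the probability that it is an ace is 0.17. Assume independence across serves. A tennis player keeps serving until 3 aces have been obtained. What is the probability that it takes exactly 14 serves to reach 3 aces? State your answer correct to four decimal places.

0.0494

Y = trial on which the third success occurs; negative binomial, r=3, p=0.17.
P(Y=14) = C(13,2) · p^3 · (1−p)^11
= 78 · 0.004913 · 0.12878 = 0.049352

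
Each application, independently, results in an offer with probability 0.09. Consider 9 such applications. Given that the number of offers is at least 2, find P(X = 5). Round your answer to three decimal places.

0.003

X ~ Binomial(9, 0.09). Want P(X=5 | X≥2) = P(X=5) / P(X≥2).
P(X=5) = C(9,5)·0.09^5·0.91^4 = 0.00051
P(X≥2) = 1 − 0.42793 − 0.38090 = 0.19117
Ratio = 0.00051 / 0.19117 = 0.00267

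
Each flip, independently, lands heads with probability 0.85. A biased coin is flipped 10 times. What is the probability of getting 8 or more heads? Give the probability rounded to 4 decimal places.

0.8202

X ~ Binomial(10, 0.85); P(X ≥ 8) = Σ C(10,k) p^k (1−p)^(10−k) over k:
  k=8: C(10,8)·0.85^8·0.15^2 = 0.275897
  k=9: C(10,9)·0.85^9·0.15^1 = 0.347425
  k=10: C(10,10)·0.85^10·0.15^0 = 0.196874
Total = 0.820196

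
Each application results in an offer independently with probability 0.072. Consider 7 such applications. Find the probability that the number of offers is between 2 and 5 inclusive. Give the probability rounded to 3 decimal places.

X ~ Binomial(7, 0.072); P(2 ≤ X ≤ 5) = Σ C(7,k) p^k (1−p)^(7−k) over k:
  k=2: C(7,2)·0.072^2·0.928^5 = 0.07492
  k=3: C(7,3)·0.072^3·0.928^4 = 0.00969
  k=4: C(7,4)·0.072^4·0.928^3 = 0.00075
  k=5: C(7,5)·0.072^5·0.928^2 = 0.00003
Total = 0.08540

0.085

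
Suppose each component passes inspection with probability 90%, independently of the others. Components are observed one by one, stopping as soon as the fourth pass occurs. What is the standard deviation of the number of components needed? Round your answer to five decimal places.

0.70273

Y = total components until the fourth success; negative binomial with r=4, p=0.90.
SD(Y) = √[r(1−p)/p²] = √(0.4938272) = 0.7027284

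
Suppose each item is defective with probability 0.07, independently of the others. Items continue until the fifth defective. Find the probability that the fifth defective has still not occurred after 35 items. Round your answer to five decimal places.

0.90516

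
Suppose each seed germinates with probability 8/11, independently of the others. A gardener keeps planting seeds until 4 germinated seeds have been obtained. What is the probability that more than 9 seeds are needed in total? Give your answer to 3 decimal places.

0.016

Needing more than 9 seeds ⇔ fewer than 4 successes in the first 9. With X ~ Binomial(9, 0.727273), P(Y > 9) = P(X ≤ 3).
  k=0: C(9,0)·0.727273^0·0.272727^9 = 0.00001
  k=1: C(9,1)·0.727273^1·0.272727^8 = 0.00020
  k=2: C(9,2)·0.727273^2·0.272727^7 = 0.00214
  k=3: C(9,3)·0.727273^3·0.272727^6 = 0.01330
P(X ≤ 3) = 0.01564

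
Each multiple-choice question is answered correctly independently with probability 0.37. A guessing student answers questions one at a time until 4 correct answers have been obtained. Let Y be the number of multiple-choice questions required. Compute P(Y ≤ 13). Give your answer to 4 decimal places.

0.7698

Finishing within 13 multiple-choice questions ⇔ at least 4 successes in the first 13. With X ~ Binomial(13, 0.37), P(Y ≤ 13) = 1 − P(X ≤ 3).
  k=0: C(13,0)·0.37^0·0.63^13 = 0.002463
  k=1: C(13,1)·0.37^1·0.63^12 = 0.018803
  k=2: C(13,2)·0.37^2·0.63^11 = 0.066259
  k=3: C(13,3)·0.37^3·0.63^10 = 0.142684
1 − 0.230209 = 0.769791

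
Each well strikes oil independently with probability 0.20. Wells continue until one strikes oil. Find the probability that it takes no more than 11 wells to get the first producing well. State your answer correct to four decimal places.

0.9141

Y = number of wells to the first success; geometric, p = 0.20.
P(Y ≤ 11) = 1 − (1−p)^11 = 1 − 0.085899 = 0.914101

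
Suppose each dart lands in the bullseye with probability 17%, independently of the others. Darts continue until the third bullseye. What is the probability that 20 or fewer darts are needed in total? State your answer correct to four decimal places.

0.6854

Finishing within 20 darts ⇔ at least 3 successes in the first 20. With X ~ Binomial(20, 0.17), P(Y ≤ 20) = 1 − P(X ≤ 2).
  k=0: C(20,0)·0.17^0·0.83^20 = 0.024075
  k=1: C(20,1)·0.17^1·0.83^19 = 0.098619
  k=2: C(20,2)·0.17^2·0.83^18 = 0.191892
1 − 0.314586 = 0.685414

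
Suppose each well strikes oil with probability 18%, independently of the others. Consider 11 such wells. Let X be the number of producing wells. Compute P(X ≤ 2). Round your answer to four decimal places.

0.6836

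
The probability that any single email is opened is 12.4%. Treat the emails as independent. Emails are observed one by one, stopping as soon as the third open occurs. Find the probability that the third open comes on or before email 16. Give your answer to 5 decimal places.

0.31830

Finishing within 16 emails ⇔ at least 3 successes in the first 16. With X ~ Binomial(16, 0.124), P(Y ≤ 16) = 1 − P(X ≤ 2).
  k=0: C(16,0)·0.124^0·0.876^16 = 0.1202446
  k=1: C(16,1)·0.124^1·0.876^15 = 0.2723349
  k=2: C(16,2)·0.124^2·0.876^14 = 0.2891226
1 − 0.6817021 = 0.3182979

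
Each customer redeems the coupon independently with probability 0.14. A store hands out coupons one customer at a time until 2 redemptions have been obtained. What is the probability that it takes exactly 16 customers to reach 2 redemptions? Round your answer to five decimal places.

Y = trial on which the second success occurs; negative binomial, r=2, p=0.14.
P(Y=16) = C(15,1) · p^2 · (1−p)^14
= 15 · 0.0196 · 0.12105 = 0.0355898

0.03559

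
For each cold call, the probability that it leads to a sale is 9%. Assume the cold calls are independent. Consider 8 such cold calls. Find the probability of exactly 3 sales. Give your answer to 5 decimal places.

X ~ Binomial(n=8, p=0.09).
P(X=3) = C(8,3) · p^3 · (1−p)^5
= 56 · 0.000729 · 0.62403 = 0.0254755

0.02548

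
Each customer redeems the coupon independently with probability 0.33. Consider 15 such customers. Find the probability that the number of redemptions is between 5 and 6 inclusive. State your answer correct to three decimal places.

X ~ Binomial(15, 0.33); P(5 ≤ X ≤ 6) = Σ C(15,k) p^k (1−p)^(15−k) over k:
  k=5: C(15,5)·0.33^5·0.67^10 = 0.21423
  k=6: C(15,6)·0.33^6·0.67^9 = 0.17586
Total = 0.39008

0.390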